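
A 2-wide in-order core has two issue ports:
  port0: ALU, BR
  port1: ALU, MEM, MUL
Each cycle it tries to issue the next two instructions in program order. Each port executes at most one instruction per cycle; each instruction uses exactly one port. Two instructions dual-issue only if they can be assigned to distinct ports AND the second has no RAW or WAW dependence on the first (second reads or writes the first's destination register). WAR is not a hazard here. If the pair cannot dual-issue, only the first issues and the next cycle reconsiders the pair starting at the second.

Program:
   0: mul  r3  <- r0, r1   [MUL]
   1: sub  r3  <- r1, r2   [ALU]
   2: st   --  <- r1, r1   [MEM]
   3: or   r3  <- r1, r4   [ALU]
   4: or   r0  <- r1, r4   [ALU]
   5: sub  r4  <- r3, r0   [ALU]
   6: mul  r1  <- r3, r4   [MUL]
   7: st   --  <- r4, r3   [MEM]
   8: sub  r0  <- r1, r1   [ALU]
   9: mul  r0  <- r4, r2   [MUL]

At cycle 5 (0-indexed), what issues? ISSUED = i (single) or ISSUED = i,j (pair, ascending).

0. mul @i0  | WAW r3
1. sub;st @i1/i2  | dual
2. or;or @i3/i4  | dual
3. sub @i5  | RAW r4
4. mul @i6  | no-port MUL/MEM
5. st;sub @i7/i8  | dual
6. mul @i9  | tail

ISSUED = 7,8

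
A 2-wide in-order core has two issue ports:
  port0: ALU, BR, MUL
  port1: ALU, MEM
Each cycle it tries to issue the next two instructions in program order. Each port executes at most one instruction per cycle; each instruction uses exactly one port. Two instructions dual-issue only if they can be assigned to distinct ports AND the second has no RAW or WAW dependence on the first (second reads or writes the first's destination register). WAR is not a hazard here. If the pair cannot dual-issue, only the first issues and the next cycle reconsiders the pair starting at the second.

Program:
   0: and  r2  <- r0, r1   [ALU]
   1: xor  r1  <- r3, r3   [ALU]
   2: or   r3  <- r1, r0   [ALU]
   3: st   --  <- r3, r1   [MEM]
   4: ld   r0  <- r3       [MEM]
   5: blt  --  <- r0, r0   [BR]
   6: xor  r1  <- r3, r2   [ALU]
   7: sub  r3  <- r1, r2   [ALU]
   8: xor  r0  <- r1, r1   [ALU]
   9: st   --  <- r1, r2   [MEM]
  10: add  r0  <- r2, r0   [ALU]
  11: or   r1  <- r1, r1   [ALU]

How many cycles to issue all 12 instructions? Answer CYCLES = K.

CYCLES = 8

#0 head=0: and/xor i0&i1 2-wide
#1 head=2: or i2 RAW r3
#2 head=3: st i3 no-port MEM/MEM
#3 head=4: ld i4 RAW r0
#4 head=5: blt/xor i5&i6 2-wide
#5 head=7: sub/xor i7&i8 2-wide
#6 head=9: st/add i9&i10 2-wide
#7 head=11: or i11 tail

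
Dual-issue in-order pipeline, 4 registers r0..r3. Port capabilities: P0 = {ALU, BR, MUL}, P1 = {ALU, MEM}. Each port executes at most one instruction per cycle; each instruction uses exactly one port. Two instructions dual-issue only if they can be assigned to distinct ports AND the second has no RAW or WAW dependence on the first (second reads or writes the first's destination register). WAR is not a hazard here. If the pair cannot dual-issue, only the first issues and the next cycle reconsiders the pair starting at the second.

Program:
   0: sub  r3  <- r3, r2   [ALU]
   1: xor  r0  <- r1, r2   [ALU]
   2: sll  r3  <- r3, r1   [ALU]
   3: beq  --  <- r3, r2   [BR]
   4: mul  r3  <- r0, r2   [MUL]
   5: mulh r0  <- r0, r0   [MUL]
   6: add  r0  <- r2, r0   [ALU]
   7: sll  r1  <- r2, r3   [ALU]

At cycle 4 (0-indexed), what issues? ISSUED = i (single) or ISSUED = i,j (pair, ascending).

ISSUED = 5

[0] i0+i1  sub.ALU;xor.ALU  -- dual
[1] i2  sll.ALU  -- RAW r3
[2] i3  beq.BR  -- no-port BR/MUL
[3] i4  mul.MUL  -- no-port MUL/MUL
[4] i5  mulh.MUL  -- RAW+WAW r0
[5] i6+i7  add.ALU;sll.ALU  -- dual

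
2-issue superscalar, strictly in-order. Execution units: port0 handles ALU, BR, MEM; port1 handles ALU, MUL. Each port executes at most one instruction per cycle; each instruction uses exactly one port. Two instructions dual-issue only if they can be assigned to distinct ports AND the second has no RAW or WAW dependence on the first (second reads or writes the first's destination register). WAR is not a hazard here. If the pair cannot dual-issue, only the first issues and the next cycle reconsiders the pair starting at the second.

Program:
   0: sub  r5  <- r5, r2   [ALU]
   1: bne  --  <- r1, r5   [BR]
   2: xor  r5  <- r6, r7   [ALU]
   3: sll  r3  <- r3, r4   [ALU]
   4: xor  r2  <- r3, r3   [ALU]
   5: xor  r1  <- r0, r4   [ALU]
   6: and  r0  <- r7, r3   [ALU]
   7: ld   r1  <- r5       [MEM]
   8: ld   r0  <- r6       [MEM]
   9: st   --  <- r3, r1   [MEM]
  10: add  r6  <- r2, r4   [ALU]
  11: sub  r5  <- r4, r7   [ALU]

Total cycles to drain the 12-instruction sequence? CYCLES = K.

CYCLES = 8

#0 head=0: sub i0 RAW r5
#1 head=1: bne/xor i1&i2 pair
#2 head=3: sll i3 RAW r3
#3 head=4: xor/xor i4&i5 pair
#4 head=6: and/ld i6&i7 pair
#5 head=8: ld i8 no-port MEM/MEM
#6 head=9: st/add i9&i10 pair
#7 head=11: sub i11 tail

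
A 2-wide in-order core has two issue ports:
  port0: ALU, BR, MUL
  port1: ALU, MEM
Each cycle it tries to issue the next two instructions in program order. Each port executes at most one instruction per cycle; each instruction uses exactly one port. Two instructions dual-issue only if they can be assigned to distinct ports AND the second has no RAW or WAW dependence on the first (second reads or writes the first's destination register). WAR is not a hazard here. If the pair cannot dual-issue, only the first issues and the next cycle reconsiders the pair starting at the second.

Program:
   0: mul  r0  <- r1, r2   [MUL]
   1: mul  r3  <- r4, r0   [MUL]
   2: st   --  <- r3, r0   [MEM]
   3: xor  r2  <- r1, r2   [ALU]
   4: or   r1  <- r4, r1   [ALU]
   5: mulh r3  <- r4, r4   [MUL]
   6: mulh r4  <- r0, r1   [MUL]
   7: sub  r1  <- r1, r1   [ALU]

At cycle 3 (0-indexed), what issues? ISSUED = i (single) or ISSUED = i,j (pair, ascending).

t=0 i0:mul ; no-port MUL/MUL
t=1 i1:mul ; RAW r3
t=2 i2/i3:st;xor ; 2-wide
t=3 i4/i5:or;mulh ; 2-wide
t=4 i6/i7:mulh;sub ; 2-wide

ISSUED = 4,5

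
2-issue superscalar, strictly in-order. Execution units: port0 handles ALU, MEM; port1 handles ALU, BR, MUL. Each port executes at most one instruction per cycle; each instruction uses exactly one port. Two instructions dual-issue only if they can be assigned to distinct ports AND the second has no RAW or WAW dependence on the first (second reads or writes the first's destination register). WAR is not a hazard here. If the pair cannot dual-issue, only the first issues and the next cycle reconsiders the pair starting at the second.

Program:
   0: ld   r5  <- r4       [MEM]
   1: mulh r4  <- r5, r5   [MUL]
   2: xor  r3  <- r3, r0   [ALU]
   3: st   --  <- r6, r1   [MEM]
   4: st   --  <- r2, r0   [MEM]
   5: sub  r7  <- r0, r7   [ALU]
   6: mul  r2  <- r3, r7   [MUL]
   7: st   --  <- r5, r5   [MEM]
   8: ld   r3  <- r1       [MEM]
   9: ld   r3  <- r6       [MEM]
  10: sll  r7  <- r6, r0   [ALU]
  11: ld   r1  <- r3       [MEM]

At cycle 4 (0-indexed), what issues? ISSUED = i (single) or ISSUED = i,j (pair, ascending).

#0 head=0: ld.MEM i0 RAW r5
#1 head=1: mulh.MUL;xor.ALU i1,i2 dual
#2 head=3: st.MEM i3 no-port MEM/MEM
#3 head=4: st.MEM;sub.ALU i4,i5 dual
#4 head=6: mul.MUL;st.MEM i6,i7 dual
#5 head=8: ld.MEM i8 no-port MEM/MEM
#6 head=9: ld.MEM;sll.ALU i9,i10 dual
#7 head=11: ld.MEM i11 tail

ISSUED = 6,7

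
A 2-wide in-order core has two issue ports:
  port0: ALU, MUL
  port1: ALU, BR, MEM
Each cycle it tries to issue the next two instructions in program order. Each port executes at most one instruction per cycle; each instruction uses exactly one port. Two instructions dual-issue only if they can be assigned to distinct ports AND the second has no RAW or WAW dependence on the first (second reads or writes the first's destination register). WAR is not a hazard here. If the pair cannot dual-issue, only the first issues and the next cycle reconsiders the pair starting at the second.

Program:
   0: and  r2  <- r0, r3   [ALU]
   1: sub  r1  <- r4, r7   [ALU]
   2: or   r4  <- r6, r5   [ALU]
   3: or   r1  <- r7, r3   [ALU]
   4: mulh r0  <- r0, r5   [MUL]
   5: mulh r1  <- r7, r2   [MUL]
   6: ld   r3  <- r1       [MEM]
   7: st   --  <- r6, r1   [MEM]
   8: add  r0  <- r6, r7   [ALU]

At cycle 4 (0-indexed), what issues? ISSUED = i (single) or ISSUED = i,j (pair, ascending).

ISSUED = 6

c0: i0,i1 and+sub  dual
c1: i2,i3 or+or  dual
c2: i4 mulh  no-port MUL/MUL
c3: i5 mulh  RAW r1
c4: i6 ld  no-port MEM/MEM
c5: i7,i8 st+add  dual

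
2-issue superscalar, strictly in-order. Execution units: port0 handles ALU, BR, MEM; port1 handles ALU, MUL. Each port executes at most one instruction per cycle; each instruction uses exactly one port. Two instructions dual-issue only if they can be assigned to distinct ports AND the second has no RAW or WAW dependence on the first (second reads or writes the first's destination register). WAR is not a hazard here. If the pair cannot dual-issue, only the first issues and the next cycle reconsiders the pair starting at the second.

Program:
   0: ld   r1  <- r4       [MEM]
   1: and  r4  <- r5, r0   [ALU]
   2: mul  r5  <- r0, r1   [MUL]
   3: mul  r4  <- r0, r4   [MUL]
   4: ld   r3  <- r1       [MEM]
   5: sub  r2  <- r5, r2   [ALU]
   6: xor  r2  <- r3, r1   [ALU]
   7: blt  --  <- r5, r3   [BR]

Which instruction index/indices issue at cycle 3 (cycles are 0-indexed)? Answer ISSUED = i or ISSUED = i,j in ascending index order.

ISSUED = 5

[0] i0&i1  ld and  -- pair
[1] i2  mul  -- no-port MUL/MUL
[2] i3&i4  mul ld  -- pair
[3] i5  sub  -- WAW r2
[4] i6&i7  xor blt  -- pair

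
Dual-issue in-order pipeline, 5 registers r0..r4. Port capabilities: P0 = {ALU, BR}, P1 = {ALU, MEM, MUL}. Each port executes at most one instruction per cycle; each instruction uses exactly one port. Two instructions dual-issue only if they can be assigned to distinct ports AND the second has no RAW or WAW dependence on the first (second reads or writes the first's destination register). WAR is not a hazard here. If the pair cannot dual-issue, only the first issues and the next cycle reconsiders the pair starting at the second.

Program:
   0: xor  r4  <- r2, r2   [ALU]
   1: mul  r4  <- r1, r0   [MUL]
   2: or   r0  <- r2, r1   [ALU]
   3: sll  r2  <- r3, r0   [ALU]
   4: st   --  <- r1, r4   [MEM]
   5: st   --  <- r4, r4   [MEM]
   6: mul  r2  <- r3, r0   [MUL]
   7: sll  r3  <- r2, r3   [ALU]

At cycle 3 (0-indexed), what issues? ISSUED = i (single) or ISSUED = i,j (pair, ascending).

t=0 i0:xor ; WAW r4
t=1 i1/i2:mul;or ; 2-wide
t=2 i3/i4:sll;st ; 2-wide
t=3 i5:st ; no-port MEM/MUL
t=4 i6:mul ; RAW r2
t=5 i7:sll ; tail

ISSUED = 5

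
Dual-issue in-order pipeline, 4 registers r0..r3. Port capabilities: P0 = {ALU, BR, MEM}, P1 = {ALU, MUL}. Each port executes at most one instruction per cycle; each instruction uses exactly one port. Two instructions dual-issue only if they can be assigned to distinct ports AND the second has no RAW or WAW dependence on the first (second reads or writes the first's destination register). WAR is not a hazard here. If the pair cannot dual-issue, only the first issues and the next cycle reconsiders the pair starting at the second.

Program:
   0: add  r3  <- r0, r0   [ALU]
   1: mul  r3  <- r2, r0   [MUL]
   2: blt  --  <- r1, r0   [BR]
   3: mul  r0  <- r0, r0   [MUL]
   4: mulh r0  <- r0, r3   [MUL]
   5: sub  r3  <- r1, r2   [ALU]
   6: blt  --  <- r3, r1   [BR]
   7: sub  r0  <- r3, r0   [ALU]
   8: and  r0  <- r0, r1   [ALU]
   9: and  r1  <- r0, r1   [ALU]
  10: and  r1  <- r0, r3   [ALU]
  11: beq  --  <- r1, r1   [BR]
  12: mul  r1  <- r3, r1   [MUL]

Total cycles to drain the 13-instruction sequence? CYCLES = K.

CYCLES = 9

0. add.ALU @i0  | WAW r3
1. mul.MUL/blt.BR @i1+i2  | pair
2. mul.MUL @i3  | no-port MUL/MUL
3. mulh.MUL/sub.ALU @i4+i5  | pair
4. blt.BR/sub.ALU @i6+i7  | pair
5. and.ALU @i8  | RAW r0
6. and.ALU @i9  | WAW r1
7. and.ALU @i10  | RAW r1
8. beq.BR/mul.MUL @i11+i12  | pair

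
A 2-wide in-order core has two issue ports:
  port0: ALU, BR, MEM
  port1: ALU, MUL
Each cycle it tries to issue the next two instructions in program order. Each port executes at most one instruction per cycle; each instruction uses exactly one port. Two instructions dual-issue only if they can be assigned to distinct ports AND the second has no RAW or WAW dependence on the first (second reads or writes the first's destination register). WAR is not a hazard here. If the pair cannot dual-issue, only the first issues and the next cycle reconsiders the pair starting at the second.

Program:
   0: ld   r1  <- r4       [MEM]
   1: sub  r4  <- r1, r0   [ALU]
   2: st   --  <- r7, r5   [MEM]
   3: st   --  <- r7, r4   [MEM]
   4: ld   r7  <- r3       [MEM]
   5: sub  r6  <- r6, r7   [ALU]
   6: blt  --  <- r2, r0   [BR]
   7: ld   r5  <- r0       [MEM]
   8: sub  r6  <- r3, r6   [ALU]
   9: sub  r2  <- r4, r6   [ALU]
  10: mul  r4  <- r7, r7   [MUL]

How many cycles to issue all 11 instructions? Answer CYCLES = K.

#0 head=0: ld i0 RAW r1
#1 head=1: sub+st i1/i2 pair
#2 head=3: st i3 no-port MEM/MEM
#3 head=4: ld i4 RAW r7
#4 head=5: sub+blt i5/i6 pair
#5 head=7: ld+sub i7/i8 pair
#6 head=9: sub+mul i9/i10 pair

CYCLES = 7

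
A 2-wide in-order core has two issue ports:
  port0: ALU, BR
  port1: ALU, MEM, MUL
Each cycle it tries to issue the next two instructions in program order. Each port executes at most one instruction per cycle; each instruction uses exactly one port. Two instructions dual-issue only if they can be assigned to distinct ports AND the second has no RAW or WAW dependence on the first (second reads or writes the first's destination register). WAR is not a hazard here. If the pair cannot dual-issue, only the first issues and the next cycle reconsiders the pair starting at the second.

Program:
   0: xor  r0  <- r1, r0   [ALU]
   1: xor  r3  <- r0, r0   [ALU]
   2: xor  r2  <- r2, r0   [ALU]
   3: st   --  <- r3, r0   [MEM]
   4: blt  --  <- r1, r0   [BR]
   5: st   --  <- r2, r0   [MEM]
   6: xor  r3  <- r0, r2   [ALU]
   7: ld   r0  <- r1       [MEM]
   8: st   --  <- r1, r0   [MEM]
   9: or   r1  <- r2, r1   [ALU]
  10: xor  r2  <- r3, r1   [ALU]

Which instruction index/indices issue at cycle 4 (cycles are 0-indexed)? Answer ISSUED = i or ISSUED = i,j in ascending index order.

#0 head=0: xor.ALU i0 RAW r0
#1 head=1: xor.ALU;xor.ALU i1/i2 pair
#2 head=3: st.MEM;blt.BR i3/i4 pair
#3 head=5: st.MEM;xor.ALU i5/i6 pair
#4 head=7: ld.MEM i7 no-port MEM/MEM
#5 head=8: st.MEM;or.ALU i8/i9 pair
#6 head=10: xor.ALU i10 tail

ISSUED = 7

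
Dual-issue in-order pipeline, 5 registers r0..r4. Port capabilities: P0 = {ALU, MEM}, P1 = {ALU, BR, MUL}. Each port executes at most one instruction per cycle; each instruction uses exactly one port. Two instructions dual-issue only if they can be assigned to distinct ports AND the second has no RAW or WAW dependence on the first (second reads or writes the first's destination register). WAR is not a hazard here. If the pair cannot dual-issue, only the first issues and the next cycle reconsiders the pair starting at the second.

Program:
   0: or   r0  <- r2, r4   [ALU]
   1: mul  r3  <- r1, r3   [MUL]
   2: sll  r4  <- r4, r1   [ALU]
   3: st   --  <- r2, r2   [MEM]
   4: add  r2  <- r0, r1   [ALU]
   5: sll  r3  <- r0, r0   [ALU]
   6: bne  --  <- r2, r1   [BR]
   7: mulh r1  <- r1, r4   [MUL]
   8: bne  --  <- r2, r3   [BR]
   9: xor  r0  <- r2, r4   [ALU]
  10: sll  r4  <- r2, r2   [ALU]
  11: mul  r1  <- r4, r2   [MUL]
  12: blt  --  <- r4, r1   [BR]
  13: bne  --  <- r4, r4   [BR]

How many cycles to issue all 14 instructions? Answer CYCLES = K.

c0: i0,i1 or;mul  pair
c1: i2,i3 sll;st  pair
c2: i4,i5 add;sll  pair
c3: i6 bne  no-port BR/MUL
c4: i7 mulh  no-port MUL/BR
c5: i8,i9 bne;xor  pair
c6: i10 sll  RAW r4
c7: i11 mul  no-port MUL/BR
c8: i12 blt  no-port BR/BR
c9: i13 bne  tail

CYCLES = 10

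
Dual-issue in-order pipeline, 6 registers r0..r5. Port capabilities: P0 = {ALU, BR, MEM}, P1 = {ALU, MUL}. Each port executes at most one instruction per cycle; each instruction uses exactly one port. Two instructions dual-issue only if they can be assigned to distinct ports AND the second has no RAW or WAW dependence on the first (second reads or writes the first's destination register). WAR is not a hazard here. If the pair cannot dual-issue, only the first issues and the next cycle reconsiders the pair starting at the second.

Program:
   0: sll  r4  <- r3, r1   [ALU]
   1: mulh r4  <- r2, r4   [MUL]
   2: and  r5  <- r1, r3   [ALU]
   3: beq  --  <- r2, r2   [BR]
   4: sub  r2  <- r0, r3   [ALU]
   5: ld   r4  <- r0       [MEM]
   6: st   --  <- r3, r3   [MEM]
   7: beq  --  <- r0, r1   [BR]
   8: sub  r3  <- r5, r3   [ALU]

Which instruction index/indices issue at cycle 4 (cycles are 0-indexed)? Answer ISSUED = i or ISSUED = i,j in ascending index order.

ISSUED = 6

  cy0 -> i0 (sll) RAW+WAW r4
  cy1 -> i1/i2 (mulh+and) dual
  cy2 -> i3/i4 (beq+sub) dual
  cy3 -> i5 (ld) no-port MEM/MEM
  cy4 -> i6 (st) no-port MEM/BR
  cy5 -> i7/i8 (beq+sub) dual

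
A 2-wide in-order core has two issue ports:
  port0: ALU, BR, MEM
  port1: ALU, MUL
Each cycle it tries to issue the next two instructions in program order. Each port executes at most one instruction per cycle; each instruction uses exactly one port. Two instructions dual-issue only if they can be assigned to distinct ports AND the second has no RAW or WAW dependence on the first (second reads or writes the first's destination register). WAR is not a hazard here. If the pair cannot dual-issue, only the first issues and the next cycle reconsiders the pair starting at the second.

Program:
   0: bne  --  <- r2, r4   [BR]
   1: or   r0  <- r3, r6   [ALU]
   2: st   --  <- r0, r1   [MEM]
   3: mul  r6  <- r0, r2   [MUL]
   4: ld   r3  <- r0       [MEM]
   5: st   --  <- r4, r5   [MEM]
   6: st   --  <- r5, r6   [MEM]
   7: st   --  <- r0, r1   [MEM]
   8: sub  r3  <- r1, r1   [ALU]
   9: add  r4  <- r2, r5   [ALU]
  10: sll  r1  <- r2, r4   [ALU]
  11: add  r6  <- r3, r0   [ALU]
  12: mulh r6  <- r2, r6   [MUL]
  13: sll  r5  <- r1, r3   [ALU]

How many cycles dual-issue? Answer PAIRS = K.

0. bne/or @i0/i1  | 2-wide
1. st/mul @i2/i3  | 2-wide
2. ld @i4  | no-port MEM/MEM
3. st @i5  | no-port MEM/MEM
4. st @i6  | no-port MEM/MEM
5. st/sub @i7/i8  | 2-wide
6. add @i9  | RAW r4
7. sll/add @i10/i11  | 2-wide
8. mulh/sll @i12/i13  | 2-wide

PAIRS = 5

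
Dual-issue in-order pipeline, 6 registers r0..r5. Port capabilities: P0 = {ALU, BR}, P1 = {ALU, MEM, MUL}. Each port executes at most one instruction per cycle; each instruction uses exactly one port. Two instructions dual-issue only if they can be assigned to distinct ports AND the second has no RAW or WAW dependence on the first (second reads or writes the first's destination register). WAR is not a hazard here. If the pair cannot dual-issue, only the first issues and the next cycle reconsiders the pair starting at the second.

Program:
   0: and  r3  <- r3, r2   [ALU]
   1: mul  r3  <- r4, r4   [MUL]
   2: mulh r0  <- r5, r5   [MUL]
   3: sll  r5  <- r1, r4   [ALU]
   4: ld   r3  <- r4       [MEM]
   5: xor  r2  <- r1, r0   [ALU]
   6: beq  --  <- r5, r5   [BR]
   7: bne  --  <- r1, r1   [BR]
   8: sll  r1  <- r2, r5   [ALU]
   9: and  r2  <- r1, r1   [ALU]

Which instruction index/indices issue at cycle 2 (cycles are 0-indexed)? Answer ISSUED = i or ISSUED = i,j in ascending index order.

[0] i0  and  -- WAW r3
[1] i1  mul  -- no-port MUL/MUL
[2] i2+i3  mulh+sll  -- pair
[3] i4+i5  ld+xor  -- pair
[4] i6  beq  -- no-port BR/BR
[5] i7+i8  bne+sll  -- pair
[6] i9  and  -- tail

ISSUED = 2,3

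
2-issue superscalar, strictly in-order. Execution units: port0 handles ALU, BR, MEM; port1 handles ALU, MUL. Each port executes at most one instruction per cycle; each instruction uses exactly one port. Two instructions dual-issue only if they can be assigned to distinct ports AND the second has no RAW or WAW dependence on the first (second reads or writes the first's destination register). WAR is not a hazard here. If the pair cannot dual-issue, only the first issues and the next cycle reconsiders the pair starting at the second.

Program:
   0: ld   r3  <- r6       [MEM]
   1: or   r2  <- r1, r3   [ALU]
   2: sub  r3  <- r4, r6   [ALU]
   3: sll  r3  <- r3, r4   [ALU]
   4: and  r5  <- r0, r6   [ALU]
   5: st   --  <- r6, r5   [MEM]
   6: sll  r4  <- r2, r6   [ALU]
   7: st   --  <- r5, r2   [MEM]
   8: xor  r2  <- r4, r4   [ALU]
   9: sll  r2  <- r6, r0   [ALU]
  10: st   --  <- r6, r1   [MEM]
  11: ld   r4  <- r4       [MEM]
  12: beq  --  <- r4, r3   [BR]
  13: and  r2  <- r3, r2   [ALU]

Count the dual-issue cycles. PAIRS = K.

c0: i0 ld  RAW r3
c1: i1+i2 or;sub  pair
c2: i3+i4 sll;and  pair
c3: i5+i6 st;sll  pair
c4: i7+i8 st;xor  pair
c5: i9+i10 sll;st  pair
c6: i11 ld  no-port MEM/BR
c7: i12+i13 beq;and  pair

PAIRS = 6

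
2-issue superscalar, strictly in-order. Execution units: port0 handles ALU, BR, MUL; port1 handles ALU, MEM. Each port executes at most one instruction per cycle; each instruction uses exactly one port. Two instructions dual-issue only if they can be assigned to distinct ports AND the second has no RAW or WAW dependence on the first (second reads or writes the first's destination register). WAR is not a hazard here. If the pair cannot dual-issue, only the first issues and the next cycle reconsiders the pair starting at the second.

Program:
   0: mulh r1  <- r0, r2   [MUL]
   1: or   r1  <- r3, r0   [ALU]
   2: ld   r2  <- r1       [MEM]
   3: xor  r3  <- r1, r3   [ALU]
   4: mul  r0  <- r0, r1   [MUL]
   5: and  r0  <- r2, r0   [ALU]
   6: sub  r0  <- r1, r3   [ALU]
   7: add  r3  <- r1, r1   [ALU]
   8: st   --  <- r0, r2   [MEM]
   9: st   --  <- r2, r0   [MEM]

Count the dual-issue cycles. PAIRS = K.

PAIRS = 2

[0] i0  mulh.MUL  -- WAW r1
[1] i1  or.ALU  -- RAW r1
[2] i2&i3  ld.MEM xor.ALU  -- dual
[3] i4  mul.MUL  -- RAW+WAW r0
[4] i5  and.ALU  -- WAW r0
[5] i6&i7  sub.ALU add.ALU  -- dual
[6] i8  st.MEM  -- no-port MEM/MEM
[7] i9  st.MEM  -- tail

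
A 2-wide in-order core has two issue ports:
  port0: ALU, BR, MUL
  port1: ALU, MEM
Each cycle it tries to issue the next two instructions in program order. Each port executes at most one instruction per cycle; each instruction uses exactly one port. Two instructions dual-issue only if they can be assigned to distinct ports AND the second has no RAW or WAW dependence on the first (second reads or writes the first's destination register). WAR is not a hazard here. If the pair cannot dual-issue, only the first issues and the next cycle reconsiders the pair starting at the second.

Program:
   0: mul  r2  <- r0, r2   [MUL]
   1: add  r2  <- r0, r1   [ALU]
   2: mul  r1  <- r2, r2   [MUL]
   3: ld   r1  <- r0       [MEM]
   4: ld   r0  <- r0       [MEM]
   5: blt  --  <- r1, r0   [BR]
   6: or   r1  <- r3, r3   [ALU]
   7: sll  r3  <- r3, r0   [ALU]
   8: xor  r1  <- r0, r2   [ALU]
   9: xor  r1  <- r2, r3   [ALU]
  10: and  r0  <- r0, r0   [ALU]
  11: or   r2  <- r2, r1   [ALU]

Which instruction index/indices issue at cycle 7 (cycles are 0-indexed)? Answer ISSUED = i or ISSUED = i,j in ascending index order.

ISSUED = 9,10

[0] i0  mul  -- WAW r2
[1] i1  add  -- RAW r2
[2] i2  mul  -- WAW r1
[3] i3  ld  -- no-port MEM/MEM
[4] i4  ld  -- RAW r0
[5] i5+i6  blt/or  -- dual
[6] i7+i8  sll/xor  -- dual
[7] i9+i10  xor/and  -- dual
[8] i11  or  -- tail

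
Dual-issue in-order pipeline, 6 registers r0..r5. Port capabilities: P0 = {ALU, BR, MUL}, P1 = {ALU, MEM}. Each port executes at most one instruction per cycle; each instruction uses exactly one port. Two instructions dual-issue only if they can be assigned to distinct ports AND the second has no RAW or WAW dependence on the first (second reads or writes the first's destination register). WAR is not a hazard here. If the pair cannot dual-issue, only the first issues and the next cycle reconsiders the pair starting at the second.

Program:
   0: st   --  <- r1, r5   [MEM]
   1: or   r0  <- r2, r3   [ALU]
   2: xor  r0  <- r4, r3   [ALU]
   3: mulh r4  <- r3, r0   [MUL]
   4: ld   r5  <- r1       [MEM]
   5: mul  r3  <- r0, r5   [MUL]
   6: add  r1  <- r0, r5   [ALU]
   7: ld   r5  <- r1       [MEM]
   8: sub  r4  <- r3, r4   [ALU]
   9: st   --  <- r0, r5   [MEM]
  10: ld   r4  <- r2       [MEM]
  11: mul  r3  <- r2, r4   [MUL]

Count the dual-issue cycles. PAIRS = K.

PAIRS = 4

  cy0 -> i0&i1 (st or) dual
  cy1 -> i2 (xor) RAW r0
  cy2 -> i3&i4 (mulh ld) dual
  cy3 -> i5&i6 (mul add) dual
  cy4 -> i7&i8 (ld sub) dual
  cy5 -> i9 (st) no-port MEM/MEM
  cy6 -> i10 (ld) RAW r4
  cy7 -> i11 (mul) tail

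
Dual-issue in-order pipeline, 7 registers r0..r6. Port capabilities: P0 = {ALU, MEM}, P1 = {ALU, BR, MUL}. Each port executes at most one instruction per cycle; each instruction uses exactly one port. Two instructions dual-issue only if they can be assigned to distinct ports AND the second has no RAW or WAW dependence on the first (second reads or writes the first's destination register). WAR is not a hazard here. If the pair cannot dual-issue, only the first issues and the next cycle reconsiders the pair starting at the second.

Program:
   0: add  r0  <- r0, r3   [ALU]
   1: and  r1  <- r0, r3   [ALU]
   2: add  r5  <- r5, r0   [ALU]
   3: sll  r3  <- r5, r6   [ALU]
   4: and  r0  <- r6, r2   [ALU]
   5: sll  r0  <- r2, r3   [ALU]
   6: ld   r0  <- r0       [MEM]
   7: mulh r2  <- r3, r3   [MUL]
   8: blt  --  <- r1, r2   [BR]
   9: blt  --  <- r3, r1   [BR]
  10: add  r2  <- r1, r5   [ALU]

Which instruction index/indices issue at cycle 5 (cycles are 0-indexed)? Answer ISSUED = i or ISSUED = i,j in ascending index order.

ISSUED = 8

t=0 i0:add.ALU ; RAW r0
t=1 i1+i2:and.ALU add.ALU ; dual
t=2 i3+i4:sll.ALU and.ALU ; dual
t=3 i5:sll.ALU ; RAW+WAW r0
t=4 i6+i7:ld.MEM mulh.MUL ; dual
t=5 i8:blt.BR ; no-port BR/BR
t=6 i9+i10:blt.BR add.ALU ; dual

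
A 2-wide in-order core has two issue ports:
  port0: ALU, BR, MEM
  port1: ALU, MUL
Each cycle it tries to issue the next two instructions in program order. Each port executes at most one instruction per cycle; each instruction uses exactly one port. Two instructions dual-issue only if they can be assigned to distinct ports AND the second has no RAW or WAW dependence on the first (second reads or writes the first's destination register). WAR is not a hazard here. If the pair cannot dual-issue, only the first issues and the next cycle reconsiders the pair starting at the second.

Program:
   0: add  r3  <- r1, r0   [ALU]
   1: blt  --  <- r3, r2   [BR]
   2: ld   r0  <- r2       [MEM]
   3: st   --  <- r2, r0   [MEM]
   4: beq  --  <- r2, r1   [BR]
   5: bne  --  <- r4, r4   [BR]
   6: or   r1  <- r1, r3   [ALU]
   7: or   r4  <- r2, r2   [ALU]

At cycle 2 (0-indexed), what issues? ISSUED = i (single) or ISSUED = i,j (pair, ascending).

ISSUED = 2

t=0 i0:add ; RAW r3
t=1 i1:blt ; no-port BR/MEM
t=2 i2:ld ; no-port MEM/MEM
t=3 i3:st ; no-port MEM/BR
t=4 i4:beq ; no-port BR/BR
t=5 i5,i6:bne or ; dual
t=6 i7:or ; tail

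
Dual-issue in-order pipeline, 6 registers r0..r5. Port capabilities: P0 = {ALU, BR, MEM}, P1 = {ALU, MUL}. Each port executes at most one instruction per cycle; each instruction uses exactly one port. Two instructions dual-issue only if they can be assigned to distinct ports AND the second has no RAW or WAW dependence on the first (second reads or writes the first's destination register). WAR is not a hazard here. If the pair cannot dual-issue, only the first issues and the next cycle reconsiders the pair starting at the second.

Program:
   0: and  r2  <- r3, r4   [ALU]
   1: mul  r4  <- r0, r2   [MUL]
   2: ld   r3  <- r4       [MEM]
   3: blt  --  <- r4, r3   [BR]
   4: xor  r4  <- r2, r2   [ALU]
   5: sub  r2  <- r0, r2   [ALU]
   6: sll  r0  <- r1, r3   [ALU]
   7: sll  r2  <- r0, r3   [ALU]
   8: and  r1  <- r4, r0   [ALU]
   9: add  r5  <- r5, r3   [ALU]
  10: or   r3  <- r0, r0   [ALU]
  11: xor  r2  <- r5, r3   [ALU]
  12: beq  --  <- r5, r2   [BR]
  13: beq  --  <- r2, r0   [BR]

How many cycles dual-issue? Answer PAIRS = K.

  cy0 -> i0 (and.ALU) RAW r2
  cy1 -> i1 (mul.MUL) RAW r4
  cy2 -> i2 (ld.MEM) no-port MEM/BR
  cy3 -> i3&i4 (blt.BR;xor.ALU) pair
  cy4 -> i5&i6 (sub.ALU;sll.ALU) pair
  cy5 -> i7&i8 (sll.ALU;and.ALU) pair
  cy6 -> i9&i10 (add.ALU;or.ALU) pair
  cy7 -> i11 (xor.ALU) RAW r2
  cy8 -> i12 (beq.BR) no-port BR/BR
  cy9 -> i13 (beq.BR) tail

PAIRS = 4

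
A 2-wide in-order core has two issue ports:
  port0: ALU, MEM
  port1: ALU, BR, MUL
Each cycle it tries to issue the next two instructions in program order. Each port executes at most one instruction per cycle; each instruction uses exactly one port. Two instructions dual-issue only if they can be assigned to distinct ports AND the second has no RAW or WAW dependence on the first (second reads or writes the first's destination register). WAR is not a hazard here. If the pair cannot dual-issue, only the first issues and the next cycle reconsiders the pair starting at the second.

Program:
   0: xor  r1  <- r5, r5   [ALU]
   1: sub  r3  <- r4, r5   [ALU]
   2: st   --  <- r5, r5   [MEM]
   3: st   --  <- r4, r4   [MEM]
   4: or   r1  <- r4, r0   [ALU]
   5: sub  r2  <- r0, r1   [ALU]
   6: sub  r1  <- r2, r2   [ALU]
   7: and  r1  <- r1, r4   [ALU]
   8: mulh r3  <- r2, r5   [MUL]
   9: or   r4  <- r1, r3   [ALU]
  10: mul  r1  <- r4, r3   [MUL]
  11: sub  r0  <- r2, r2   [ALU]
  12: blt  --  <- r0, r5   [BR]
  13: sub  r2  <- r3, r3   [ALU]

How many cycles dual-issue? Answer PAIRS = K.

PAIRS = 5

c0: i0/i1 xor/sub  pair
c1: i2 st  no-port MEM/MEM
c2: i3/i4 st/or  pair
c3: i5 sub  RAW r2
c4: i6 sub  RAW+WAW r1
c5: i7/i8 and/mulh  pair
c6: i9 or  RAW r4
c7: i10/i11 mul/sub  pair
c8: i12/i13 blt/sub  pair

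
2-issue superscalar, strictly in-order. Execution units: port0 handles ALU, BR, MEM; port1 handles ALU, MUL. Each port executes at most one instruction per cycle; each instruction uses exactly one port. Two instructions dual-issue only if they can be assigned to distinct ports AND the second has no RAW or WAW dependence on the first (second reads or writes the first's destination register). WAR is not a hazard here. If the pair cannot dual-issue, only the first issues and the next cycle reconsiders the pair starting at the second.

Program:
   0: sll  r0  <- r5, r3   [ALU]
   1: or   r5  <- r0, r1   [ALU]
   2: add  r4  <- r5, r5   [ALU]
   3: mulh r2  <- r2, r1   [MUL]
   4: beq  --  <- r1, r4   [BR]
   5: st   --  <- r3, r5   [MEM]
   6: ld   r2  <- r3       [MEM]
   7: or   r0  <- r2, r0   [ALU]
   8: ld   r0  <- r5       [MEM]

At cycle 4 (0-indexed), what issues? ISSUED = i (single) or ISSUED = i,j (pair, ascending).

ISSUED = 5

c0: i0 sll  RAW r0
c1: i1 or  RAW r5
c2: i2+i3 add+mulh  pair
c3: i4 beq  no-port BR/MEM
c4: i5 st  no-port MEM/MEM
c5: i6 ld  RAW r2
c6: i7 or  WAW r0
c7: i8 ld  tail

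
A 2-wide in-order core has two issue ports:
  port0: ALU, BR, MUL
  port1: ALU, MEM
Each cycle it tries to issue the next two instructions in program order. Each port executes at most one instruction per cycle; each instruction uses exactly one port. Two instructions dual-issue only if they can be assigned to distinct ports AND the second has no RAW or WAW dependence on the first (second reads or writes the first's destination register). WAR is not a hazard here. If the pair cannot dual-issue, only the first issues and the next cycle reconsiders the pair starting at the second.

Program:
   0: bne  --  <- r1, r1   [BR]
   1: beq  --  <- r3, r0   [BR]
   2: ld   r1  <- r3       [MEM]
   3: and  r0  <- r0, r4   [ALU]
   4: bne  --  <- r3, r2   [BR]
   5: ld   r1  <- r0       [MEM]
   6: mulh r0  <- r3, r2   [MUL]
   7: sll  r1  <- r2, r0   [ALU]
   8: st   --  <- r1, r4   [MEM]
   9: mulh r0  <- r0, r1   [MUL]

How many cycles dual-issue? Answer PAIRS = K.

c0: i0 bne  no-port BR/BR
c1: i1,i2 beq+ld  dual
c2: i3,i4 and+bne  dual
c3: i5,i6 ld+mulh  dual
c4: i7 sll  RAW r1
c5: i8,i9 st+mulh  dual

PAIRS = 4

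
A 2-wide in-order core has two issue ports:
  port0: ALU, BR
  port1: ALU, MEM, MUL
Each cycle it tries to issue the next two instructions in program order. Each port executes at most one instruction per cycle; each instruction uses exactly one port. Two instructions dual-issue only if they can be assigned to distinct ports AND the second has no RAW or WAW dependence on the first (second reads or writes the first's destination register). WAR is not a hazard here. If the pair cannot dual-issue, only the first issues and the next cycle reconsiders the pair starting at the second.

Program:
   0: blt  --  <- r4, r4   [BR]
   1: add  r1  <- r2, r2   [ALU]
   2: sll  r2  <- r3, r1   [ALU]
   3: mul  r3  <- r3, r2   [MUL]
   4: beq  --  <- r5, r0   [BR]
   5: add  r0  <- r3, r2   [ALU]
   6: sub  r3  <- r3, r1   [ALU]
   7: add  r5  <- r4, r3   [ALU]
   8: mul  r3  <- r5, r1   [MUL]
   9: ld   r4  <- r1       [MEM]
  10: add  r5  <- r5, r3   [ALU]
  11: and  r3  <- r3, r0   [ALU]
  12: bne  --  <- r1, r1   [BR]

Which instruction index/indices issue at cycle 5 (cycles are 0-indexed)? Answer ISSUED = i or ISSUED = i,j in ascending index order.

0. blt add @i0&i1  | 2-wide
1. sll @i2  | RAW r2
2. mul beq @i3&i4  | 2-wide
3. add sub @i5&i6  | 2-wide
4. add @i7  | RAW r5
5. mul @i8  | no-port MUL/MEM
6. ld add @i9&i10  | 2-wide
7. and bne @i11&i12  | 2-wide

ISSUED = 8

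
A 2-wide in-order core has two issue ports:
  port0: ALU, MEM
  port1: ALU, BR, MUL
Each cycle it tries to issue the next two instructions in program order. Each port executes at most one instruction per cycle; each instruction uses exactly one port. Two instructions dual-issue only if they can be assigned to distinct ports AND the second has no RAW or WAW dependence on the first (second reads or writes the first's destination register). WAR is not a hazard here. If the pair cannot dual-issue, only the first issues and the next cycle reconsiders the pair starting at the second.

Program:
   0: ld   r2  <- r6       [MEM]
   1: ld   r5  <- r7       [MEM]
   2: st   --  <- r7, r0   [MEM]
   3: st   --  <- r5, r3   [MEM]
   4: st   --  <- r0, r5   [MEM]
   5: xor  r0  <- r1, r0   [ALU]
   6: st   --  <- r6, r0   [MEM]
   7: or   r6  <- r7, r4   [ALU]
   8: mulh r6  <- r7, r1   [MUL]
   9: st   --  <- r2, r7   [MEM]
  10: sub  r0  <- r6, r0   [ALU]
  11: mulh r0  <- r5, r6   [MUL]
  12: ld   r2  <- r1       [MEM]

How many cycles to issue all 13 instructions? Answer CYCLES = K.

CYCLES = 9

  cy0 -> i0 (ld.MEM) no-port MEM/MEM
  cy1 -> i1 (ld.MEM) no-port MEM/MEM
  cy2 -> i2 (st.MEM) no-port MEM/MEM
  cy3 -> i3 (st.MEM) no-port MEM/MEM
  cy4 -> i4+i5 (st.MEM xor.ALU) 2-wide
  cy5 -> i6+i7 (st.MEM or.ALU) 2-wide
  cy6 -> i8+i9 (mulh.MUL st.MEM) 2-wide
  cy7 -> i10 (sub.ALU) WAW r0
  cy8 -> i11+i12 (mulh.MUL ld.MEM) 2-wide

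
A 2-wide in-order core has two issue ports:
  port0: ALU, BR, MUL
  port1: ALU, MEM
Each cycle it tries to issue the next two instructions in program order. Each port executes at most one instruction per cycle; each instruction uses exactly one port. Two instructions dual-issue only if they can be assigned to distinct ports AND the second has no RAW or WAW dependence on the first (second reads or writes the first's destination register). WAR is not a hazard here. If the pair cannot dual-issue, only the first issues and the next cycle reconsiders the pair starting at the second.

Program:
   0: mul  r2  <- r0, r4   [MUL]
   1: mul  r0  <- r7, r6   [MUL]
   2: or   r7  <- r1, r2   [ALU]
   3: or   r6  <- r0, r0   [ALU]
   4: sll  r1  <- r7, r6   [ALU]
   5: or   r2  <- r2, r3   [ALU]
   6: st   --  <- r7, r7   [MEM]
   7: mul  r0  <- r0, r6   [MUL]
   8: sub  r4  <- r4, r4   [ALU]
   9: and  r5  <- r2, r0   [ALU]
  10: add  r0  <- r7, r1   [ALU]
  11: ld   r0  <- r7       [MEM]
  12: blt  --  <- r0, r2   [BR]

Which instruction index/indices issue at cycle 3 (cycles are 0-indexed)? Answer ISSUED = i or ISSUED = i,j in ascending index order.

0. mul.MUL @i0  | no-port MUL/MUL
1. mul.MUL or.ALU @i1&i2  | pair
2. or.ALU @i3  | RAW r6
3. sll.ALU or.ALU @i4&i5  | pair
4. st.MEM mul.MUL @i6&i7  | pair
5. sub.ALU and.ALU @i8&i9  | pair
6. add.ALU @i10  | WAW r0
7. ld.MEM @i11  | RAW r0
8. blt.BR @i12  | tail

ISSUED = 4,5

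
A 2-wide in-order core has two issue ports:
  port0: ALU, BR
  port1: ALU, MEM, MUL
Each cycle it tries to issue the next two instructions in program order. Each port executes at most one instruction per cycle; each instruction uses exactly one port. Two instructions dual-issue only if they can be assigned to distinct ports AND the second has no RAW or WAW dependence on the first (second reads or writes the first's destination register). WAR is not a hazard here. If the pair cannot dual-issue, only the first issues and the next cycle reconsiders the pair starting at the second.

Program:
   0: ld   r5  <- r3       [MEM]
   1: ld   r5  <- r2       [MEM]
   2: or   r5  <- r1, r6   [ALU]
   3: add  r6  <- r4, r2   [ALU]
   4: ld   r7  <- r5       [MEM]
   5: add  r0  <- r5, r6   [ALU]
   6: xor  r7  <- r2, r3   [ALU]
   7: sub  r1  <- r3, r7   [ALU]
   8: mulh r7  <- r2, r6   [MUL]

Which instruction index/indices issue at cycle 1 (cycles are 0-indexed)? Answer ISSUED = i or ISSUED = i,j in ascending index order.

ISSUED = 1

c0: i0 ld.MEM  no-port MEM/MEM
c1: i1 ld.MEM  WAW r5
c2: i2/i3 or.ALU add.ALU  pair
c3: i4/i5 ld.MEM add.ALU  pair
c4: i6 xor.ALU  RAW r7
c5: i7/i8 sub.ALU mulh.MUL  pair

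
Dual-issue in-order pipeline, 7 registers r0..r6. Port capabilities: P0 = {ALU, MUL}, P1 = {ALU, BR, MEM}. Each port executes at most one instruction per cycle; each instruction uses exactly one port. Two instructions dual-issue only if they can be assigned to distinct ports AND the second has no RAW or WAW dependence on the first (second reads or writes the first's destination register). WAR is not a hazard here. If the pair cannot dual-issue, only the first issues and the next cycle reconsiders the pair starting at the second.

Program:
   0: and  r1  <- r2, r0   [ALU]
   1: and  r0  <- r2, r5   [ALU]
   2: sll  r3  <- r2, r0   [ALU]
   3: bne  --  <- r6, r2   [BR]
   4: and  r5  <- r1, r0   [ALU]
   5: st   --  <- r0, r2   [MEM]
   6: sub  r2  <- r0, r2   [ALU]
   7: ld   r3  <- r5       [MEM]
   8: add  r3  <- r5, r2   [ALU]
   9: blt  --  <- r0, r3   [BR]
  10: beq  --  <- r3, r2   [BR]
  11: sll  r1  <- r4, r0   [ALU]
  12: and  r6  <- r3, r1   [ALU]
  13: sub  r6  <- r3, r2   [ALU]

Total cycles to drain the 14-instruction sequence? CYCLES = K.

t=0 i0,i1:and and ; dual
t=1 i2,i3:sll bne ; dual
t=2 i4,i5:and st ; dual
t=3 i6,i7:sub ld ; dual
t=4 i8:add ; RAW r3
t=5 i9:blt ; no-port BR/BR
t=6 i10,i11:beq sll ; dual
t=7 i12:and ; WAW r6
t=8 i13:sub ; tail

CYCLES = 9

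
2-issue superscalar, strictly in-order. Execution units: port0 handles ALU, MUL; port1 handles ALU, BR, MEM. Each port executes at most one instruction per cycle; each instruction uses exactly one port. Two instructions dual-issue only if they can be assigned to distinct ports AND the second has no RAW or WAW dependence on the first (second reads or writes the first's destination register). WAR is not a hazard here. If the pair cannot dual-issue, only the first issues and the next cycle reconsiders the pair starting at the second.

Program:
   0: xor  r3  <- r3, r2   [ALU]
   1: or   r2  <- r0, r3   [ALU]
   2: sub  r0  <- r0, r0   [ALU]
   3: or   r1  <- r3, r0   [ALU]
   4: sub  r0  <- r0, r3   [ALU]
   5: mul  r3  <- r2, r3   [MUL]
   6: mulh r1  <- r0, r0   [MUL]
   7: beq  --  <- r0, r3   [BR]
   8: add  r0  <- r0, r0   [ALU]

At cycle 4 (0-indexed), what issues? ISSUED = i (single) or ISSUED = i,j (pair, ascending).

#0 head=0: xor.ALU i0 RAW r3
#1 head=1: or.ALU;sub.ALU i1,i2 pair
#2 head=3: or.ALU;sub.ALU i3,i4 pair
#3 head=5: mul.MUL i5 no-port MUL/MUL
#4 head=6: mulh.MUL;beq.BR i6,i7 pair
#5 head=8: add.ALU i8 tail

ISSUED = 6,7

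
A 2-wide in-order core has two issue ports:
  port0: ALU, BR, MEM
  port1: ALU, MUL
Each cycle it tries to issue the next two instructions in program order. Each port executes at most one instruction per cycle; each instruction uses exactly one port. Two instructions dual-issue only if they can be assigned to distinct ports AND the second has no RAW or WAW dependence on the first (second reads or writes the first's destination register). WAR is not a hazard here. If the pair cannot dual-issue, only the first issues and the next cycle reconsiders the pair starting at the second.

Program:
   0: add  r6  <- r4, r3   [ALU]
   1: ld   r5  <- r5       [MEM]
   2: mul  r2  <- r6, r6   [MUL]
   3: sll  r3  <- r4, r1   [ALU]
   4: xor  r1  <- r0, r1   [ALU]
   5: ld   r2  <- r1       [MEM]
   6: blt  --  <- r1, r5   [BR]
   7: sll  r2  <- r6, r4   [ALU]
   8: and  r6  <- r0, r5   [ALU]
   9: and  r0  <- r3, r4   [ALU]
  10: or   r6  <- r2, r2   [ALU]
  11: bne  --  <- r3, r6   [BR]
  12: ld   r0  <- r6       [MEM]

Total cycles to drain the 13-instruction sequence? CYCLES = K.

CYCLES = 9

  cy0 -> i0&i1 (add ld) pair
  cy1 -> i2&i3 (mul sll) pair
  cy2 -> i4 (xor) RAW r1
  cy3 -> i5 (ld) no-port MEM/BR
  cy4 -> i6&i7 (blt sll) pair
  cy5 -> i8&i9 (and and) pair
  cy6 -> i10 (or) RAW r6
  cy7 -> i11 (bne) no-port BR/MEM
  cy8 -> i12 (ld) tail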